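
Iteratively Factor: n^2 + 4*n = (n)*(n + 4)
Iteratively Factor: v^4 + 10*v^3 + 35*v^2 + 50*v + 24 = (v + 1)*(v^3 + 9*v^2 + 26*v + 24) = (v + 1)*(v + 2)*(v^2 + 7*v + 12) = (v + 1)*(v + 2)*(v + 4)*(v + 3)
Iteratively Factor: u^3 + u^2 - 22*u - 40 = (u - 5)*(u^2 + 6*u + 8) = (u - 5)*(u + 2)*(u + 4)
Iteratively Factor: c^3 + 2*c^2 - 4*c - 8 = (c + 2)*(c^2 - 4) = (c + 2)^2*(c - 2)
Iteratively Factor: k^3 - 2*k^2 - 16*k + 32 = (k + 4)*(k^2 - 6*k + 8) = (k - 4)*(k + 4)*(k - 2)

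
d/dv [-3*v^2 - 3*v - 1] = -6*v - 3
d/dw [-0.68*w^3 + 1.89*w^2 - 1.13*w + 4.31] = -2.04*w^2 + 3.78*w - 1.13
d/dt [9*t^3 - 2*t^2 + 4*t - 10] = 27*t^2 - 4*t + 4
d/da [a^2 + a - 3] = 2*a + 1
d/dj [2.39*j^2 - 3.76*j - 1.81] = 4.78*j - 3.76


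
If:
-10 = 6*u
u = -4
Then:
No Solution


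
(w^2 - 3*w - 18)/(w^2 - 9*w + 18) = (w + 3)/(w - 3)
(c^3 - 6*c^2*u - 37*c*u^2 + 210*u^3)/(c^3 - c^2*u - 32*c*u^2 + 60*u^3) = (-c + 7*u)/(-c + 2*u)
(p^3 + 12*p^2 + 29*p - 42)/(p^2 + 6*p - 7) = p + 6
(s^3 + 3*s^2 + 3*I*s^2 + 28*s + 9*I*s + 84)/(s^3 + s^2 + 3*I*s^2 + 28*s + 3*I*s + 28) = (s + 3)/(s + 1)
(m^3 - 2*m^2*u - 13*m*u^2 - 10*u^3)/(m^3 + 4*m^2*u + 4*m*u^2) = (m^2 - 4*m*u - 5*u^2)/(m*(m + 2*u))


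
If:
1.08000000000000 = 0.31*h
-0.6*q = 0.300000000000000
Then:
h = 3.48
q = -0.50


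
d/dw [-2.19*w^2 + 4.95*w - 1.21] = 4.95 - 4.38*w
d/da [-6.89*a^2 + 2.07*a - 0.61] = 2.07 - 13.78*a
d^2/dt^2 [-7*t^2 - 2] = -14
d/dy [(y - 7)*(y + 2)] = 2*y - 5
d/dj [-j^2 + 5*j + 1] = 5 - 2*j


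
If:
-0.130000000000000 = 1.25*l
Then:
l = -0.10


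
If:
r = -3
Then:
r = -3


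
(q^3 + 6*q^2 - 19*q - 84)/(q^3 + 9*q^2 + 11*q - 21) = (q - 4)/(q - 1)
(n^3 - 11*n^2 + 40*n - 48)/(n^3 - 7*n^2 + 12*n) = (n - 4)/n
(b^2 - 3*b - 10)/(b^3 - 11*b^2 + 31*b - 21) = (b^2 - 3*b - 10)/(b^3 - 11*b^2 + 31*b - 21)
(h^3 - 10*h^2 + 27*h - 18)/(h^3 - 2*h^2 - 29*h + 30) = (h - 3)/(h + 5)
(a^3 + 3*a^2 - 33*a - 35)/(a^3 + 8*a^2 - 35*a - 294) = (a^2 - 4*a - 5)/(a^2 + a - 42)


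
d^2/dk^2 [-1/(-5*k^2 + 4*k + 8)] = 2*(25*k^2 - 20*k - 4*(5*k - 2)^2 - 40)/(-5*k^2 + 4*k + 8)^3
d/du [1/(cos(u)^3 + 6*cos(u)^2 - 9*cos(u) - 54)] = 3*(cos(u)^2 + 4*cos(u) - 3)*sin(u)/(cos(u)^3 + 6*cos(u)^2 - 9*cos(u) - 54)^2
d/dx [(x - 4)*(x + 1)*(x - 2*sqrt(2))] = 3*x^2 - 6*x - 4*sqrt(2)*x - 4 + 6*sqrt(2)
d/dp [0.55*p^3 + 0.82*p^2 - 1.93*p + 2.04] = 1.65*p^2 + 1.64*p - 1.93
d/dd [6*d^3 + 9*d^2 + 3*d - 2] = 18*d^2 + 18*d + 3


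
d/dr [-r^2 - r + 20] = -2*r - 1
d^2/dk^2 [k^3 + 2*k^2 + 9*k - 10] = 6*k + 4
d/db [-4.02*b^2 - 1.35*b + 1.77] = -8.04*b - 1.35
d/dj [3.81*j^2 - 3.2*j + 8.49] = 7.62*j - 3.2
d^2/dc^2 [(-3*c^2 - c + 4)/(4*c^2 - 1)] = 2*(-16*c^3 + 156*c^2 - 12*c + 13)/(64*c^6 - 48*c^4 + 12*c^2 - 1)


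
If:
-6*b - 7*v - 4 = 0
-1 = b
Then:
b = -1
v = 2/7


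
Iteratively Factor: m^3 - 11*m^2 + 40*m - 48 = (m - 3)*(m^2 - 8*m + 16) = (m - 4)*(m - 3)*(m - 4)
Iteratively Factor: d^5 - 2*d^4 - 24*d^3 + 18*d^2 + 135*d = (d + 3)*(d^4 - 5*d^3 - 9*d^2 + 45*d) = (d - 3)*(d + 3)*(d^3 - 2*d^2 - 15*d) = (d - 5)*(d - 3)*(d + 3)*(d^2 + 3*d) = d*(d - 5)*(d - 3)*(d + 3)*(d + 3)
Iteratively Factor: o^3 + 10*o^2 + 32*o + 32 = (o + 2)*(o^2 + 8*o + 16) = (o + 2)*(o + 4)*(o + 4)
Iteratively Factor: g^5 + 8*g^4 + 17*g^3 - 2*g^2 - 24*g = (g + 2)*(g^4 + 6*g^3 + 5*g^2 - 12*g) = g*(g + 2)*(g^3 + 6*g^2 + 5*g - 12) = g*(g + 2)*(g + 4)*(g^2 + 2*g - 3) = g*(g - 1)*(g + 2)*(g + 4)*(g + 3)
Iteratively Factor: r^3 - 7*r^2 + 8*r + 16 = (r - 4)*(r^2 - 3*r - 4) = (r - 4)^2*(r + 1)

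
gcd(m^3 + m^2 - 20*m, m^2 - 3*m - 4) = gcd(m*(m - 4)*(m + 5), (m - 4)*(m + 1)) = m - 4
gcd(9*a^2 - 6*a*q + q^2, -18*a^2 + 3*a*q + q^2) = -3*a + q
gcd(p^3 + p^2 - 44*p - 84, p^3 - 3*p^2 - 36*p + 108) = p + 6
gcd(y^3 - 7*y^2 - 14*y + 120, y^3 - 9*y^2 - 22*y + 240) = y - 6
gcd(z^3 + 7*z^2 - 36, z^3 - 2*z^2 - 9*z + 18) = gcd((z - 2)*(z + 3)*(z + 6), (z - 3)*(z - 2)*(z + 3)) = z^2 + z - 6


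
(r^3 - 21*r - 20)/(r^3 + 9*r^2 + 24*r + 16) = (r - 5)/(r + 4)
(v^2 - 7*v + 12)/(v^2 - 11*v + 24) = (v - 4)/(v - 8)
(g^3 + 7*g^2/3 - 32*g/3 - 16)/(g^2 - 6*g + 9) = (3*g^2 + 16*g + 16)/(3*(g - 3))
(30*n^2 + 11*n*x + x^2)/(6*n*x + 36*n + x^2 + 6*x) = (5*n + x)/(x + 6)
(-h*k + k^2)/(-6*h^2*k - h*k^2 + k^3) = (h - k)/(6*h^2 + h*k - k^2)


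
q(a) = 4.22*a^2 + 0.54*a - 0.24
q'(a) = 8.44*a + 0.54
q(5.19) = 116.23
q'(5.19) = 44.34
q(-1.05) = 3.85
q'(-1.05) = -8.32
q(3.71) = 59.85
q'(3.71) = 31.85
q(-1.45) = 7.85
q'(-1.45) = -11.70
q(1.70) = 12.87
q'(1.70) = 14.89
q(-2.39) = 22.57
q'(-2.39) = -19.63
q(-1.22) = 5.38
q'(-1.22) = -9.76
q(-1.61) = 9.83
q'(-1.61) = -13.05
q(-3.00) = 36.12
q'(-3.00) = -24.78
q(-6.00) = 148.44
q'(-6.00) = -50.10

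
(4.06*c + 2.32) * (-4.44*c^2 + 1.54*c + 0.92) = -18.0264*c^3 - 4.0484*c^2 + 7.308*c + 2.1344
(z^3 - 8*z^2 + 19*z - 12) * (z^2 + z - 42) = z^5 - 7*z^4 - 31*z^3 + 343*z^2 - 810*z + 504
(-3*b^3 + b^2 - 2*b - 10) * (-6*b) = 18*b^4 - 6*b^3 + 12*b^2 + 60*b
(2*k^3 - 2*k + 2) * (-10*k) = -20*k^4 + 20*k^2 - 20*k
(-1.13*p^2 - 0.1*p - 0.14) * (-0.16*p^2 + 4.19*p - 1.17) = 0.1808*p^4 - 4.7187*p^3 + 0.9255*p^2 - 0.4696*p + 0.1638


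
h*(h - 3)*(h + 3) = h^3 - 9*h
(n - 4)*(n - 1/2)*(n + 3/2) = n^3 - 3*n^2 - 19*n/4 + 3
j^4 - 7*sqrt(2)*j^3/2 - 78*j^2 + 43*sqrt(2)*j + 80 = (j - 8*sqrt(2))*(j - sqrt(2))*(j + sqrt(2)/2)*(j + 5*sqrt(2))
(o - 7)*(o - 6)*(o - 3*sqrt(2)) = o^3 - 13*o^2 - 3*sqrt(2)*o^2 + 42*o + 39*sqrt(2)*o - 126*sqrt(2)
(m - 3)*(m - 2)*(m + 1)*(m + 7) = m^4 + 3*m^3 - 27*m^2 + 13*m + 42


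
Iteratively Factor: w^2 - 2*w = (w - 2)*(w)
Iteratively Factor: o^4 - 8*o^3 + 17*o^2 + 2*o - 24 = (o - 4)*(o^3 - 4*o^2 + o + 6) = (o - 4)*(o - 2)*(o^2 - 2*o - 3) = (o - 4)*(o - 2)*(o + 1)*(o - 3)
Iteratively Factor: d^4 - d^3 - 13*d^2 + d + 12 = (d - 1)*(d^3 - 13*d - 12) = (d - 4)*(d - 1)*(d^2 + 4*d + 3) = (d - 4)*(d - 1)*(d + 3)*(d + 1)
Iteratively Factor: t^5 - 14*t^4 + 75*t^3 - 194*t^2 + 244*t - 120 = (t - 2)*(t^4 - 12*t^3 + 51*t^2 - 92*t + 60) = (t - 2)^2*(t^3 - 10*t^2 + 31*t - 30) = (t - 3)*(t - 2)^2*(t^2 - 7*t + 10) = (t - 3)*(t - 2)^3*(t - 5)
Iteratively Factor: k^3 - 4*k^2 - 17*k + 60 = (k - 5)*(k^2 + k - 12) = (k - 5)*(k - 3)*(k + 4)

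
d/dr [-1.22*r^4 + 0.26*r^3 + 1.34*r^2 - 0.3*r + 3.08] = -4.88*r^3 + 0.78*r^2 + 2.68*r - 0.3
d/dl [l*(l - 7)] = 2*l - 7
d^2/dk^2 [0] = 0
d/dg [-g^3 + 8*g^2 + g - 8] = -3*g^2 + 16*g + 1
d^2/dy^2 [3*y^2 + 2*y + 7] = 6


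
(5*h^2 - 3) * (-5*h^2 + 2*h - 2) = -25*h^4 + 10*h^3 + 5*h^2 - 6*h + 6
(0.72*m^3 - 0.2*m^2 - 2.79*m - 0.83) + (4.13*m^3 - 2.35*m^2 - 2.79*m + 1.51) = 4.85*m^3 - 2.55*m^2 - 5.58*m + 0.68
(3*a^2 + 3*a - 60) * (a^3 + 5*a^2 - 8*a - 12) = 3*a^5 + 18*a^4 - 69*a^3 - 360*a^2 + 444*a + 720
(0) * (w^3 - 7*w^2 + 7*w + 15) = 0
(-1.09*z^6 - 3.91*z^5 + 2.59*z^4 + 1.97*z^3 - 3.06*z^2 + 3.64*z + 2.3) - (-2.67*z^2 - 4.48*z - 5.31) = -1.09*z^6 - 3.91*z^5 + 2.59*z^4 + 1.97*z^3 - 0.39*z^2 + 8.12*z + 7.61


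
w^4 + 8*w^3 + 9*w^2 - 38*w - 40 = (w - 2)*(w + 1)*(w + 4)*(w + 5)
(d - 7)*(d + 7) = d^2 - 49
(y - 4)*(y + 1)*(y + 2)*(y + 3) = y^4 + 2*y^3 - 13*y^2 - 38*y - 24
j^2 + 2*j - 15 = (j - 3)*(j + 5)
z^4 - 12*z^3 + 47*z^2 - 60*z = z*(z - 5)*(z - 4)*(z - 3)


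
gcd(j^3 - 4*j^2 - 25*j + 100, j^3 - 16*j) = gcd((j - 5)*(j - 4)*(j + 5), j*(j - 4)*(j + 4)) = j - 4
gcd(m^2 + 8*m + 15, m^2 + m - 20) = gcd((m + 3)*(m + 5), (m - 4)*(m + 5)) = m + 5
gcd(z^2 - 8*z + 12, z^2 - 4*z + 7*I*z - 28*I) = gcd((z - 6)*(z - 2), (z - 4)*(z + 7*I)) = 1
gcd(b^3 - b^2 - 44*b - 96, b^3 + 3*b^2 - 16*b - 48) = b^2 + 7*b + 12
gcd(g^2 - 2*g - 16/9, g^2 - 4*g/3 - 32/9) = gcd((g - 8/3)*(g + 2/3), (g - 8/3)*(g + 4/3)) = g - 8/3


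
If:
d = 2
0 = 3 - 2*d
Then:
No Solution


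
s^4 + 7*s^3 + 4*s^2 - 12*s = s*(s - 1)*(s + 2)*(s + 6)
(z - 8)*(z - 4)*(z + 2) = z^3 - 10*z^2 + 8*z + 64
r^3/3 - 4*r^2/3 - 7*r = r*(r/3 + 1)*(r - 7)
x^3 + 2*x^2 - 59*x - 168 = (x - 8)*(x + 3)*(x + 7)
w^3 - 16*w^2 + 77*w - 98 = (w - 7)^2*(w - 2)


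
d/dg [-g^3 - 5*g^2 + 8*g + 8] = -3*g^2 - 10*g + 8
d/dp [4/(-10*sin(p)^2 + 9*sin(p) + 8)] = 4*(20*sin(p) - 9)*cos(p)/(-10*sin(p)^2 + 9*sin(p) + 8)^2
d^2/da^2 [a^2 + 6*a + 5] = 2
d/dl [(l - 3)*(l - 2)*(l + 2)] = 3*l^2 - 6*l - 4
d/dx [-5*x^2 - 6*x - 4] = -10*x - 6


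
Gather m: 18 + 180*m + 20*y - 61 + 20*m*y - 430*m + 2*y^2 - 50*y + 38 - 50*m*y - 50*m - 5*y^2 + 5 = m*(-30*y - 300) - 3*y^2 - 30*y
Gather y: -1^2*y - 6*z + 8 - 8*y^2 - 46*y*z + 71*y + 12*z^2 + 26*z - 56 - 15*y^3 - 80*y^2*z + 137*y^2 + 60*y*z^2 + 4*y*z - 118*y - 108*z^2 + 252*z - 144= -15*y^3 + y^2*(129 - 80*z) + y*(60*z^2 - 42*z - 48) - 96*z^2 + 272*z - 192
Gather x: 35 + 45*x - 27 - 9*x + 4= 36*x + 12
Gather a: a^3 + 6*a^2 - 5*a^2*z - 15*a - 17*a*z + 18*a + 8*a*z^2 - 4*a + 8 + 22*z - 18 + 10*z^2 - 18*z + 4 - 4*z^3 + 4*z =a^3 + a^2*(6 - 5*z) + a*(8*z^2 - 17*z - 1) - 4*z^3 + 10*z^2 + 8*z - 6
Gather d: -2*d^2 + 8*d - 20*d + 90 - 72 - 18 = -2*d^2 - 12*d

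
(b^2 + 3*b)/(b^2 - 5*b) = (b + 3)/(b - 5)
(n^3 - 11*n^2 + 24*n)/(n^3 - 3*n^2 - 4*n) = (-n^2 + 11*n - 24)/(-n^2 + 3*n + 4)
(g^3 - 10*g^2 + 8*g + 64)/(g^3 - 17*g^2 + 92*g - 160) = (g + 2)/(g - 5)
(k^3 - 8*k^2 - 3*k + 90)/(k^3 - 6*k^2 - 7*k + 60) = (k - 6)/(k - 4)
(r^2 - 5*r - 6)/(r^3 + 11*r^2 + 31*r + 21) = (r - 6)/(r^2 + 10*r + 21)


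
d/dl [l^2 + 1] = 2*l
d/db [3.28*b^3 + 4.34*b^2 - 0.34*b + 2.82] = 9.84*b^2 + 8.68*b - 0.34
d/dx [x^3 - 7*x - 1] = 3*x^2 - 7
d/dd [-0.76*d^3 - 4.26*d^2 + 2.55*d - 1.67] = -2.28*d^2 - 8.52*d + 2.55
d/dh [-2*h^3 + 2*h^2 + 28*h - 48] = -6*h^2 + 4*h + 28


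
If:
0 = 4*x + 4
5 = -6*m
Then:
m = -5/6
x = -1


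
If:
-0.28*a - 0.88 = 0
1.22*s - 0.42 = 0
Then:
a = -3.14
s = 0.34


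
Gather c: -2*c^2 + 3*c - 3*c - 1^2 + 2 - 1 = -2*c^2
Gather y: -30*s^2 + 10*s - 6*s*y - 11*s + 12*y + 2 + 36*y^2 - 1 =-30*s^2 - s + 36*y^2 + y*(12 - 6*s) + 1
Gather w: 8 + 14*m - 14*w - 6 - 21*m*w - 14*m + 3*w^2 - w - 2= 3*w^2 + w*(-21*m - 15)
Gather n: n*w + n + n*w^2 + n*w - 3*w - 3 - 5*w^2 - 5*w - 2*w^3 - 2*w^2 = n*(w^2 + 2*w + 1) - 2*w^3 - 7*w^2 - 8*w - 3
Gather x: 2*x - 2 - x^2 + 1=-x^2 + 2*x - 1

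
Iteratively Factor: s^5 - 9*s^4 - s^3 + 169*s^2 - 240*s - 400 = (s - 5)*(s^4 - 4*s^3 - 21*s^2 + 64*s + 80) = (s - 5)*(s - 4)*(s^3 - 21*s - 20) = (s - 5)*(s - 4)*(s + 4)*(s^2 - 4*s - 5) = (s - 5)*(s - 4)*(s + 1)*(s + 4)*(s - 5)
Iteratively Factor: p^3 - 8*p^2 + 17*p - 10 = (p - 2)*(p^2 - 6*p + 5) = (p - 2)*(p - 1)*(p - 5)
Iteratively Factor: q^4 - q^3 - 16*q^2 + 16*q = (q + 4)*(q^3 - 5*q^2 + 4*q) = q*(q + 4)*(q^2 - 5*q + 4) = q*(q - 1)*(q + 4)*(q - 4)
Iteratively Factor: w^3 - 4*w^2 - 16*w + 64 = (w + 4)*(w^2 - 8*w + 16) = (w - 4)*(w + 4)*(w - 4)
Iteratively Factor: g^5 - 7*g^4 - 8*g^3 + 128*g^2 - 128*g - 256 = (g - 4)*(g^4 - 3*g^3 - 20*g^2 + 48*g + 64) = (g - 4)*(g + 1)*(g^3 - 4*g^2 - 16*g + 64) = (g - 4)*(g + 1)*(g + 4)*(g^2 - 8*g + 16) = (g - 4)^2*(g + 1)*(g + 4)*(g - 4)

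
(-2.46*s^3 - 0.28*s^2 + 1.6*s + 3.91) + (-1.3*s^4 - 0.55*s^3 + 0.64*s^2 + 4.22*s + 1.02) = -1.3*s^4 - 3.01*s^3 + 0.36*s^2 + 5.82*s + 4.93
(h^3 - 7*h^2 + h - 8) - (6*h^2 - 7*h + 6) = h^3 - 13*h^2 + 8*h - 14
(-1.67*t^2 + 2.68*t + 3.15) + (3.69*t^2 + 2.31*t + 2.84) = 2.02*t^2 + 4.99*t + 5.99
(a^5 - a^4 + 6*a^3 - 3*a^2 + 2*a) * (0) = 0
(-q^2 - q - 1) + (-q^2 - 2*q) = -2*q^2 - 3*q - 1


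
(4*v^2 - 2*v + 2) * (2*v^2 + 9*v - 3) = 8*v^4 + 32*v^3 - 26*v^2 + 24*v - 6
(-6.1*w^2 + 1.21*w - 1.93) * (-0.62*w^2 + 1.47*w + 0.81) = 3.782*w^4 - 9.7172*w^3 - 1.9657*w^2 - 1.857*w - 1.5633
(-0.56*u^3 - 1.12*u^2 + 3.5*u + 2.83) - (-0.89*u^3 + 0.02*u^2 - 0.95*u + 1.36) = 0.33*u^3 - 1.14*u^2 + 4.45*u + 1.47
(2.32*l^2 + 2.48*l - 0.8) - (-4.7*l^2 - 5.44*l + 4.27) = 7.02*l^2 + 7.92*l - 5.07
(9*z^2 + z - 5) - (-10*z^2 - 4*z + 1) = 19*z^2 + 5*z - 6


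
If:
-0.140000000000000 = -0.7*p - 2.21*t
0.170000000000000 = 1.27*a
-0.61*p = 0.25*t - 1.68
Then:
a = 0.13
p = 3.14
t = -0.93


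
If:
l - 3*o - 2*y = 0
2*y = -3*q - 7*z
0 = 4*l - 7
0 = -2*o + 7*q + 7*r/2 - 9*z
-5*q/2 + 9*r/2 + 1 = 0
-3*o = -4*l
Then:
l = 7/4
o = 7/3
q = 3073/3226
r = 2971/9678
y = -21/8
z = 2205/6452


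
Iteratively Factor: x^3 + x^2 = (x)*(x^2 + x) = x*(x + 1)*(x)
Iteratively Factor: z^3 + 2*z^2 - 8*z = (z - 2)*(z^2 + 4*z) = z*(z - 2)*(z + 4)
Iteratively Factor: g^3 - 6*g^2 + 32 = (g - 4)*(g^2 - 2*g - 8) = (g - 4)*(g + 2)*(g - 4)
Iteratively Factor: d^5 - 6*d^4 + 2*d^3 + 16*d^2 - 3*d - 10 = (d + 1)*(d^4 - 7*d^3 + 9*d^2 + 7*d - 10) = (d - 1)*(d + 1)*(d^3 - 6*d^2 + 3*d + 10) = (d - 1)*(d + 1)^2*(d^2 - 7*d + 10) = (d - 2)*(d - 1)*(d + 1)^2*(d - 5)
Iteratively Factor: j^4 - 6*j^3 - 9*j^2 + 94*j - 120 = (j - 2)*(j^3 - 4*j^2 - 17*j + 60) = (j - 5)*(j - 2)*(j^2 + j - 12) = (j - 5)*(j - 3)*(j - 2)*(j + 4)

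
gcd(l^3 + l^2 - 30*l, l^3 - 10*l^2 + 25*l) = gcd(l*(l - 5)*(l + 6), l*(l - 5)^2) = l^2 - 5*l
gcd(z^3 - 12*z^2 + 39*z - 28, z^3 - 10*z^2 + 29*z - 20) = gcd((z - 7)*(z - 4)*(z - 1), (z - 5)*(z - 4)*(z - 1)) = z^2 - 5*z + 4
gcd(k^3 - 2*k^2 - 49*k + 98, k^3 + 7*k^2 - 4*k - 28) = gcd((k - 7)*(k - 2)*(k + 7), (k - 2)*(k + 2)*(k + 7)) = k^2 + 5*k - 14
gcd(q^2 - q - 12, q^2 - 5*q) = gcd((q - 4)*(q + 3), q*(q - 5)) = 1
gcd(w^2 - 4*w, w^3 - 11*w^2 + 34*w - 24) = w - 4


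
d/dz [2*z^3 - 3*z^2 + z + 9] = 6*z^2 - 6*z + 1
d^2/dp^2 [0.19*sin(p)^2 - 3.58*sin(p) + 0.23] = 3.58*sin(p) + 0.38*cos(2*p)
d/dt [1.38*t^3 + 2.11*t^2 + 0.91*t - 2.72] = 4.14*t^2 + 4.22*t + 0.91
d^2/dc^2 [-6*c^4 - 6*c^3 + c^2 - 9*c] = -72*c^2 - 36*c + 2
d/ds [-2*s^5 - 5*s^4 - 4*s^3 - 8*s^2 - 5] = 2*s*(-5*s^3 - 10*s^2 - 6*s - 8)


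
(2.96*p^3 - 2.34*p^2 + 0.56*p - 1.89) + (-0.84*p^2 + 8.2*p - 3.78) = 2.96*p^3 - 3.18*p^2 + 8.76*p - 5.67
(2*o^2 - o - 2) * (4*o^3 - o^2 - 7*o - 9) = 8*o^5 - 6*o^4 - 21*o^3 - 9*o^2 + 23*o + 18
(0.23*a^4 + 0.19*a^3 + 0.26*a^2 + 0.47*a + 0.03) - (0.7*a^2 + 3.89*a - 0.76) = 0.23*a^4 + 0.19*a^3 - 0.44*a^2 - 3.42*a + 0.79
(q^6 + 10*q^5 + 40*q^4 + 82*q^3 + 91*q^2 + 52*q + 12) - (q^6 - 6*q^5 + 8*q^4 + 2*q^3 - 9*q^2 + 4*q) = 16*q^5 + 32*q^4 + 80*q^3 + 100*q^2 + 48*q + 12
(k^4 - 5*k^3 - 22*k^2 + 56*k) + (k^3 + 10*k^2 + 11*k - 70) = k^4 - 4*k^3 - 12*k^2 + 67*k - 70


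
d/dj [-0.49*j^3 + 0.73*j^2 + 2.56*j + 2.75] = -1.47*j^2 + 1.46*j + 2.56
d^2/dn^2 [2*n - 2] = 0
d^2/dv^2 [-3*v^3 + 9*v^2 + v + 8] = 18 - 18*v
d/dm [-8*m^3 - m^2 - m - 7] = -24*m^2 - 2*m - 1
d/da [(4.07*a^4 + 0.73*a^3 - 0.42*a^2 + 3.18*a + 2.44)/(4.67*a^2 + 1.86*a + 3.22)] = (38.0138*a^5 + 26.1197*a^4 + 55.1372*a^3 - 8.58*a^2 - 25.4944*a + 5.7012)/(21.8089*a^4 + 17.3724*a^3 + 33.5344*a^2 + 11.9784*a + 10.3684)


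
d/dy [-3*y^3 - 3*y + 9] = -9*y^2 - 3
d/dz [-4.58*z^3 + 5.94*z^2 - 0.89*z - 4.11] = -13.74*z^2 + 11.88*z - 0.89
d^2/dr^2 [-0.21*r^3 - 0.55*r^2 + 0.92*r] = -1.26*r - 1.1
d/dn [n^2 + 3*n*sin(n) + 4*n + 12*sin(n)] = 3*n*cos(n) + 2*n + 3*sin(n) + 12*cos(n) + 4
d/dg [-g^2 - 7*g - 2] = -2*g - 7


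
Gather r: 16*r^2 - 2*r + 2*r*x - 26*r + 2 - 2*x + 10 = 16*r^2 + r*(2*x - 28) - 2*x + 12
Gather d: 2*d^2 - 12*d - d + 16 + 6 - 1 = 2*d^2 - 13*d + 21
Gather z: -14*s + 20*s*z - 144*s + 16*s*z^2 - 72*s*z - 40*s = 16*s*z^2 - 52*s*z - 198*s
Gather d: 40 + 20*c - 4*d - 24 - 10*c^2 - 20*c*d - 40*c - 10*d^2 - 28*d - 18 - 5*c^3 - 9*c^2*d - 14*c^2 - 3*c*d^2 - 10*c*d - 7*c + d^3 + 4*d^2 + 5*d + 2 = -5*c^3 - 24*c^2 - 27*c + d^3 + d^2*(-3*c - 6) + d*(-9*c^2 - 30*c - 27)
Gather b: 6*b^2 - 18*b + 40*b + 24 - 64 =6*b^2 + 22*b - 40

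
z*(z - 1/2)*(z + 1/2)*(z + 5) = z^4 + 5*z^3 - z^2/4 - 5*z/4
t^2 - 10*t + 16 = (t - 8)*(t - 2)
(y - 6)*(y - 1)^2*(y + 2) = y^4 - 6*y^3 - 3*y^2 + 20*y - 12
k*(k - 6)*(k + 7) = k^3 + k^2 - 42*k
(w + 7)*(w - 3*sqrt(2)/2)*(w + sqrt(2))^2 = w^4 + sqrt(2)*w^3/2 + 7*w^3 - 4*w^2 + 7*sqrt(2)*w^2/2 - 28*w - 3*sqrt(2)*w - 21*sqrt(2)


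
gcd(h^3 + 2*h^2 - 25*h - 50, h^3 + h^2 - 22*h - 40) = h^2 - 3*h - 10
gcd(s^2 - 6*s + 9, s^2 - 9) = s - 3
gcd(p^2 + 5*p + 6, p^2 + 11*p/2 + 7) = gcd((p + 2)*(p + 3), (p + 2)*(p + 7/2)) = p + 2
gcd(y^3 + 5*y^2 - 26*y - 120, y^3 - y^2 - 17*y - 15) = y - 5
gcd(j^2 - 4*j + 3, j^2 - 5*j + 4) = j - 1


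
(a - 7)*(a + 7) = a^2 - 49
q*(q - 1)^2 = q^3 - 2*q^2 + q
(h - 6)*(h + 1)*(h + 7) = h^3 + 2*h^2 - 41*h - 42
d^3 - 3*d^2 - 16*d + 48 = (d - 4)*(d - 3)*(d + 4)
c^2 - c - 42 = (c - 7)*(c + 6)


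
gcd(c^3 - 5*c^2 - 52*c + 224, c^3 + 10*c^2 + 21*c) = c + 7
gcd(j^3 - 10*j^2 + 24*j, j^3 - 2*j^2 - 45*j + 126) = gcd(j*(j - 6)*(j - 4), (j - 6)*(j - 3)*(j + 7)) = j - 6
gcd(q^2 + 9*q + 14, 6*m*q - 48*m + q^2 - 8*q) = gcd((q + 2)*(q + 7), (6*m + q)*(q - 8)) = 1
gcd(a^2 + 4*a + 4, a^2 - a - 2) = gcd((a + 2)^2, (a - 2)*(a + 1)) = 1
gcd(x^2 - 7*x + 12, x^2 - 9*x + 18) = x - 3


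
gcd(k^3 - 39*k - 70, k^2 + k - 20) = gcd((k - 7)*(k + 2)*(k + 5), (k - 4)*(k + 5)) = k + 5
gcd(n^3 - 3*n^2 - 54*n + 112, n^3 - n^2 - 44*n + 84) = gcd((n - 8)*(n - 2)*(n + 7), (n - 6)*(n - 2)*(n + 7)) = n^2 + 5*n - 14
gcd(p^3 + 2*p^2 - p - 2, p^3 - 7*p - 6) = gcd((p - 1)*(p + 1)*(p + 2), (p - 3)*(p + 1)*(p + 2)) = p^2 + 3*p + 2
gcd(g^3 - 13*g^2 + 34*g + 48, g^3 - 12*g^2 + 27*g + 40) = g^2 - 7*g - 8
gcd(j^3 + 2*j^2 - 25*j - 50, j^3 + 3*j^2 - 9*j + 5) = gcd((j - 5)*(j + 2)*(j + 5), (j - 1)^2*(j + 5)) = j + 5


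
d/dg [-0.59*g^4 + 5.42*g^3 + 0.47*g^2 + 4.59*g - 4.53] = -2.36*g^3 + 16.26*g^2 + 0.94*g + 4.59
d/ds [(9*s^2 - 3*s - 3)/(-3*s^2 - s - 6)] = 3*(-6*s^2 - 42*s + 5)/(9*s^4 + 6*s^3 + 37*s^2 + 12*s + 36)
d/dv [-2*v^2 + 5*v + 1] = 5 - 4*v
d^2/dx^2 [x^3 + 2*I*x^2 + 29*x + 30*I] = 6*x + 4*I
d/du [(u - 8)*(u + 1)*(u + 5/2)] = 3*u^2 - 9*u - 51/2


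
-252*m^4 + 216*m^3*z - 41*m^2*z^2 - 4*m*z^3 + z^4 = (-6*m + z)*(-3*m + z)*(-2*m + z)*(7*m + z)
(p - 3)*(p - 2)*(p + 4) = p^3 - p^2 - 14*p + 24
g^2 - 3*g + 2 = (g - 2)*(g - 1)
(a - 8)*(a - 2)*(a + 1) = a^3 - 9*a^2 + 6*a + 16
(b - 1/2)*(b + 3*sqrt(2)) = b^2 - b/2 + 3*sqrt(2)*b - 3*sqrt(2)/2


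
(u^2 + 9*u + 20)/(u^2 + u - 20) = (u + 4)/(u - 4)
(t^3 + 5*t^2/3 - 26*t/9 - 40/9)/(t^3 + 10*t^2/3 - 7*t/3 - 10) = (t + 4/3)/(t + 3)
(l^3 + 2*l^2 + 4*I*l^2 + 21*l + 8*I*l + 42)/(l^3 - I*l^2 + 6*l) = (l^2 + l*(2 + 7*I) + 14*I)/(l*(l + 2*I))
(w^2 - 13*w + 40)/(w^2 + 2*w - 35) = (w - 8)/(w + 7)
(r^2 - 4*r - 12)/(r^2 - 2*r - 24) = (r + 2)/(r + 4)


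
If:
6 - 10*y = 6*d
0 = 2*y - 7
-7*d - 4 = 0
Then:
No Solution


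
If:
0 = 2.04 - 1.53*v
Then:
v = 1.33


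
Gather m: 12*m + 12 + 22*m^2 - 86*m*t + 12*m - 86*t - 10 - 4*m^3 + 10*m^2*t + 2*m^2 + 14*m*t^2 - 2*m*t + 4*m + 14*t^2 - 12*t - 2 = -4*m^3 + m^2*(10*t + 24) + m*(14*t^2 - 88*t + 28) + 14*t^2 - 98*t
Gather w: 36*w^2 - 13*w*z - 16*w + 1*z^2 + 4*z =36*w^2 + w*(-13*z - 16) + z^2 + 4*z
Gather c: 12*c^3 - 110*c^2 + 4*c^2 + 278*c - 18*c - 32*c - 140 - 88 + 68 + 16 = 12*c^3 - 106*c^2 + 228*c - 144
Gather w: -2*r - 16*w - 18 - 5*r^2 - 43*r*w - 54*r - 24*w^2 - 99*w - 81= -5*r^2 - 56*r - 24*w^2 + w*(-43*r - 115) - 99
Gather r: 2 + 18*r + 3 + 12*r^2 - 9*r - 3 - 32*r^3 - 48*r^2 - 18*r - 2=-32*r^3 - 36*r^2 - 9*r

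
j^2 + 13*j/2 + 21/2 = (j + 3)*(j + 7/2)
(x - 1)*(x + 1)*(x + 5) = x^3 + 5*x^2 - x - 5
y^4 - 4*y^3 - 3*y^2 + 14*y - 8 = (y - 4)*(y - 1)^2*(y + 2)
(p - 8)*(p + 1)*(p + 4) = p^3 - 3*p^2 - 36*p - 32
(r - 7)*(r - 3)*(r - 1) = r^3 - 11*r^2 + 31*r - 21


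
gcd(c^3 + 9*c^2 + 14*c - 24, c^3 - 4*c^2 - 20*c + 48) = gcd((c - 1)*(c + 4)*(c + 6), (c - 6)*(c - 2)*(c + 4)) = c + 4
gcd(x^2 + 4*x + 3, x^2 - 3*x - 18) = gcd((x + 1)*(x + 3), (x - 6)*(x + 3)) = x + 3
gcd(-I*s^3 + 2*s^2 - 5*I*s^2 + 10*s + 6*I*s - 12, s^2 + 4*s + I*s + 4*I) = 1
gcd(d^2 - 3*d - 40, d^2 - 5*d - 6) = 1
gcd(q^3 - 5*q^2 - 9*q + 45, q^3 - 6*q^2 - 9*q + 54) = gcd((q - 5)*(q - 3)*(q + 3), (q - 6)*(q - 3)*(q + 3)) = q^2 - 9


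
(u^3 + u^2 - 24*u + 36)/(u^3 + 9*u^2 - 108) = (u - 2)/(u + 6)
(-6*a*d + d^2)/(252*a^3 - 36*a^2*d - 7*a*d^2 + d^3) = -d/(42*a^2 + a*d - d^2)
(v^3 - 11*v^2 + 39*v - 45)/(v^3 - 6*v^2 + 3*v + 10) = (v^2 - 6*v + 9)/(v^2 - v - 2)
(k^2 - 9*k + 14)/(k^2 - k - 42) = (k - 2)/(k + 6)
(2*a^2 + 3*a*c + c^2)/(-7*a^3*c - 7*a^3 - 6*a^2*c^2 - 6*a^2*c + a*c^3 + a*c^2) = (-2*a - c)/(a*(7*a*c + 7*a - c^2 - c))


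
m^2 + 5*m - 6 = (m - 1)*(m + 6)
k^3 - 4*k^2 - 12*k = k*(k - 6)*(k + 2)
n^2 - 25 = (n - 5)*(n + 5)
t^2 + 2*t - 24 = (t - 4)*(t + 6)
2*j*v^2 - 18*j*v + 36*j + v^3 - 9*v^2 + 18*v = (2*j + v)*(v - 6)*(v - 3)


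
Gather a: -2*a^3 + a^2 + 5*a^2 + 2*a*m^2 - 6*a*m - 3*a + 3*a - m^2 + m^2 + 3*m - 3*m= -2*a^3 + 6*a^2 + a*(2*m^2 - 6*m)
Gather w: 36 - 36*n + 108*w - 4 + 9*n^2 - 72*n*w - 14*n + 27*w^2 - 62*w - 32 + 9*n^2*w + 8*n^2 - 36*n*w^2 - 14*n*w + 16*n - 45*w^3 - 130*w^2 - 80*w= 17*n^2 - 34*n - 45*w^3 + w^2*(-36*n - 103) + w*(9*n^2 - 86*n - 34)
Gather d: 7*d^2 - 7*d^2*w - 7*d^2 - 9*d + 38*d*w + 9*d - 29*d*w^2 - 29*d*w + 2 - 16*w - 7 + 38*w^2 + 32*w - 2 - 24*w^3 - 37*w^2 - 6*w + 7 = -7*d^2*w + d*(-29*w^2 + 9*w) - 24*w^3 + w^2 + 10*w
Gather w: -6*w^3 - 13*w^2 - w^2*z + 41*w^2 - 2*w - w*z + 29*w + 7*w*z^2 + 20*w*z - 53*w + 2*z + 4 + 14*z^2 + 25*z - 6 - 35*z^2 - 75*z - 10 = -6*w^3 + w^2*(28 - z) + w*(7*z^2 + 19*z - 26) - 21*z^2 - 48*z - 12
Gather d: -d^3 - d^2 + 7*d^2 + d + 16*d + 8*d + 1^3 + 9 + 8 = -d^3 + 6*d^2 + 25*d + 18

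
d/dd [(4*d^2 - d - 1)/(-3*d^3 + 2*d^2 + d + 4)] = 3*(4*d^4 - 2*d^3 - d^2 + 12*d - 1)/(9*d^6 - 12*d^5 - 2*d^4 - 20*d^3 + 17*d^2 + 8*d + 16)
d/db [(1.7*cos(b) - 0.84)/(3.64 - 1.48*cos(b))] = -4.9448*sin(b)/(1.48*cos(b) - 3.64)^2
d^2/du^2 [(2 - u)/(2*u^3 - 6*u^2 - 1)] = 12*(6*u^2*(u - 2)^3 + (u^2 - 2*u + (u - 2)*(u - 1))*(-2*u^3 + 6*u^2 + 1))/(-2*u^3 + 6*u^2 + 1)^3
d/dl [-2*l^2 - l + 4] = -4*l - 1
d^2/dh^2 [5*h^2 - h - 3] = 10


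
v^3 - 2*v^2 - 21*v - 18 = (v - 6)*(v + 1)*(v + 3)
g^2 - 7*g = g*(g - 7)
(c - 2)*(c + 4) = c^2 + 2*c - 8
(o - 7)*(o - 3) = o^2 - 10*o + 21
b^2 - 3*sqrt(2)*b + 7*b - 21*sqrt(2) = (b + 7)*(b - 3*sqrt(2))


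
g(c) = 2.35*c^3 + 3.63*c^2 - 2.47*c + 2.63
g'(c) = 7.05*c^2 + 7.26*c - 2.47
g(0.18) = 2.32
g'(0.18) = -0.93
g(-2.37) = -2.41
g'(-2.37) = 19.92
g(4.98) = 370.59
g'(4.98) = 208.53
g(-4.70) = -149.56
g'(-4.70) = 119.14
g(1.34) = 11.49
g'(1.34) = 19.92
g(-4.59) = -136.81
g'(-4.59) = 112.74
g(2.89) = 82.53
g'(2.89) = 77.39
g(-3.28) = -33.14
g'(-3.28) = 49.56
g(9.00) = 1987.58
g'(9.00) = 633.92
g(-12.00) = -3505.81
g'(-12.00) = 925.61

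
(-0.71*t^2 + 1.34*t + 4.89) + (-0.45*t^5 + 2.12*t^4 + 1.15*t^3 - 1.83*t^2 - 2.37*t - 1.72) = -0.45*t^5 + 2.12*t^4 + 1.15*t^3 - 2.54*t^2 - 1.03*t + 3.17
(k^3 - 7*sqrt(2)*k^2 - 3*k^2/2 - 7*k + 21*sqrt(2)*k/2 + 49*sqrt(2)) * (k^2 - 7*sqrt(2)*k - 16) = k^5 - 14*sqrt(2)*k^4 - 3*k^4/2 + 21*sqrt(2)*k^3 + 75*k^3 - 123*k^2 + 210*sqrt(2)*k^2 - 574*k - 168*sqrt(2)*k - 784*sqrt(2)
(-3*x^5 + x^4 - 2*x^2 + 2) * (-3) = 9*x^5 - 3*x^4 + 6*x^2 - 6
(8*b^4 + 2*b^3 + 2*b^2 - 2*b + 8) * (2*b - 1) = 16*b^5 - 4*b^4 + 2*b^3 - 6*b^2 + 18*b - 8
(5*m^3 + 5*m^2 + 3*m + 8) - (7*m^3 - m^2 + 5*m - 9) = -2*m^3 + 6*m^2 - 2*m + 17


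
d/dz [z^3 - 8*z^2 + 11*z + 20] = 3*z^2 - 16*z + 11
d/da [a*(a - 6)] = 2*a - 6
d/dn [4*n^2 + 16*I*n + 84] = 8*n + 16*I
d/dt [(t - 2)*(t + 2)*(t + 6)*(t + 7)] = 4*t^3 + 39*t^2 + 76*t - 52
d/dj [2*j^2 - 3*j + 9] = 4*j - 3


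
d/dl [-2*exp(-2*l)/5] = 4*exp(-2*l)/5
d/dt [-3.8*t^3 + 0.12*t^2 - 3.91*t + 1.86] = -11.4*t^2 + 0.24*t - 3.91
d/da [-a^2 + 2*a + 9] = 2 - 2*a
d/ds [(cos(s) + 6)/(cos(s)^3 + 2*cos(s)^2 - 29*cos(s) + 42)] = (51*cos(s)/2 + 10*cos(2*s) + cos(3*s)/2 - 206)*sin(s)/(cos(s)^3 + 2*cos(s)^2 - 29*cos(s) + 42)^2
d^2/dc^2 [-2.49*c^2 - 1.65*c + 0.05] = -4.98000000000000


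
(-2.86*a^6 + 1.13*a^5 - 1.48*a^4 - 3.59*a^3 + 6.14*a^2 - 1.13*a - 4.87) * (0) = 0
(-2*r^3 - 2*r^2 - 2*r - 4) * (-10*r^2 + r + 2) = 20*r^5 + 18*r^4 + 14*r^3 + 34*r^2 - 8*r - 8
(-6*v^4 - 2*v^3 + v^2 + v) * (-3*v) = 18*v^5 + 6*v^4 - 3*v^3 - 3*v^2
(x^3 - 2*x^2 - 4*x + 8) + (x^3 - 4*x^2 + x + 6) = 2*x^3 - 6*x^2 - 3*x + 14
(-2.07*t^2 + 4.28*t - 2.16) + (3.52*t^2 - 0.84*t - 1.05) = 1.45*t^2 + 3.44*t - 3.21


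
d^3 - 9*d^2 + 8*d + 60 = (d - 6)*(d - 5)*(d + 2)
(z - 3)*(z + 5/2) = z^2 - z/2 - 15/2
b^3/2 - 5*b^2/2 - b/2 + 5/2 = (b/2 + 1/2)*(b - 5)*(b - 1)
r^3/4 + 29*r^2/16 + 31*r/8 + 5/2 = (r/4 + 1)*(r + 5/4)*(r + 2)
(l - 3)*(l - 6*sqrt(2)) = l^2 - 6*sqrt(2)*l - 3*l + 18*sqrt(2)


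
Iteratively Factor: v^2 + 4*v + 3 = (v + 1)*(v + 3)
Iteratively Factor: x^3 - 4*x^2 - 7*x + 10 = (x - 5)*(x^2 + x - 2) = (x - 5)*(x + 2)*(x - 1)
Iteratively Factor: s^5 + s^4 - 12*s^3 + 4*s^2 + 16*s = (s + 1)*(s^4 - 12*s^2 + 16*s) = (s - 2)*(s + 1)*(s^3 + 2*s^2 - 8*s) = s*(s - 2)*(s + 1)*(s^2 + 2*s - 8) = s*(s - 2)*(s + 1)*(s + 4)*(s - 2)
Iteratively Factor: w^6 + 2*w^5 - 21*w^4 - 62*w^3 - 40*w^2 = (w + 1)*(w^5 + w^4 - 22*w^3 - 40*w^2) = (w + 1)*(w + 2)*(w^4 - w^3 - 20*w^2) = w*(w + 1)*(w + 2)*(w^3 - w^2 - 20*w) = w*(w + 1)*(w + 2)*(w + 4)*(w^2 - 5*w) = w^2*(w + 1)*(w + 2)*(w + 4)*(w - 5)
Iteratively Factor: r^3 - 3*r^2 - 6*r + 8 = (r + 2)*(r^2 - 5*r + 4) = (r - 1)*(r + 2)*(r - 4)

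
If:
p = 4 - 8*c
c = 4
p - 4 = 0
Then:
No Solution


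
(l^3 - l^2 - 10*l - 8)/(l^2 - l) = (l^3 - l^2 - 10*l - 8)/(l*(l - 1))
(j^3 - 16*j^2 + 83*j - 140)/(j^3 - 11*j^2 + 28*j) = (j - 5)/j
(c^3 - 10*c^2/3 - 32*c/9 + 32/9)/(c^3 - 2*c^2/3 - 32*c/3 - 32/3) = (c - 2/3)/(c + 2)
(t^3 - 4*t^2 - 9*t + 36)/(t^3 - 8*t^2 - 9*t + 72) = (t - 4)/(t - 8)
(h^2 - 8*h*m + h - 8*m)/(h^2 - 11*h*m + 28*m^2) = (h^2 - 8*h*m + h - 8*m)/(h^2 - 11*h*m + 28*m^2)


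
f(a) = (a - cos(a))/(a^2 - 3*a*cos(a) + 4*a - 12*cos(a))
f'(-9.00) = -0.02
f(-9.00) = -0.26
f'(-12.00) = -0.02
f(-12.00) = -0.11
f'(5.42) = 0.05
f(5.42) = 0.15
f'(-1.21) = -0.30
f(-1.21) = 0.25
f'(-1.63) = -0.82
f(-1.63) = 0.46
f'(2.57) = -0.02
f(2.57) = 0.10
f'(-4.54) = -4.78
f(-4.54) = -2.01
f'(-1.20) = -0.29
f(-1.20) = 0.24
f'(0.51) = -0.12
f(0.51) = 0.04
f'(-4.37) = -10.89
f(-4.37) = -3.24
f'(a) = (a - cos(a))*(-3*a*sin(a) - 2*a - 12*sin(a) + 3*cos(a) - 4)/(a^2 - 3*a*cos(a) + 4*a - 12*cos(a))^2 + (sin(a) + 1)/(a^2 - 3*a*cos(a) + 4*a - 12*cos(a)) = (-2*a^2*sin(a) - a^2 - 8*a*sin(a) + 2*a*cos(a) - 3*cos(a)^2 - 8*cos(a))/((a + 4)^2*(a - 3*cos(a))^2)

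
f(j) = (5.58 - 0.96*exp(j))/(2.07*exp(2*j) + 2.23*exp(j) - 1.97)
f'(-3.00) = -0.17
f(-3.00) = -2.98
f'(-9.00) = 0.00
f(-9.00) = -2.83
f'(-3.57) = -0.09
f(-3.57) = -2.91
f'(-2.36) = -0.40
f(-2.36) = -3.15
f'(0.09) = -4.21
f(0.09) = 1.54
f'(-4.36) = -0.04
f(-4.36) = -2.87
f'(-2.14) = -0.55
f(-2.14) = -3.26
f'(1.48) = -0.14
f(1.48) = 0.03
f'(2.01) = -0.03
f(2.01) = -0.01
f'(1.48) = -0.14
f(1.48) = 0.03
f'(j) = (5.58 - 0.96*exp(j))*(-4.14*exp(2*j) - 2.23*exp(j))/(2.07*exp(2*j) + 2.23*exp(j) - 1.97)^2 - 0.96*exp(j)/(2.07*exp(2*j) + 2.23*exp(j) - 1.97) = (1.9872*exp(2*j) - 23.1012*exp(j) - 10.5522)*exp(j)/(4.2849*exp(4*j) + 9.2322*exp(3*j) - 3.1829*exp(2*j) - 8.7862*exp(j) + 3.8809)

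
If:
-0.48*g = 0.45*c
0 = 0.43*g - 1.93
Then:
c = -4.79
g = 4.49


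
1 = 1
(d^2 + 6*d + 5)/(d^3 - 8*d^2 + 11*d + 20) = (d + 5)/(d^2 - 9*d + 20)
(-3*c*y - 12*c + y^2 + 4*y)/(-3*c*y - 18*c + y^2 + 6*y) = (y + 4)/(y + 6)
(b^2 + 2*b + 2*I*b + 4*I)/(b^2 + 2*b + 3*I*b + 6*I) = (b + 2*I)/(b + 3*I)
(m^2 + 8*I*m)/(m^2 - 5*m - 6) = m*(m + 8*I)/(m^2 - 5*m - 6)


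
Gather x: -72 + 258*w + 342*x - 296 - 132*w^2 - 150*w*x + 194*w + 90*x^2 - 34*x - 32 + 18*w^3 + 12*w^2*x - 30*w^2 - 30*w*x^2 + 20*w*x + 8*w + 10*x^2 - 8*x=18*w^3 - 162*w^2 + 460*w + x^2*(100 - 30*w) + x*(12*w^2 - 130*w + 300) - 400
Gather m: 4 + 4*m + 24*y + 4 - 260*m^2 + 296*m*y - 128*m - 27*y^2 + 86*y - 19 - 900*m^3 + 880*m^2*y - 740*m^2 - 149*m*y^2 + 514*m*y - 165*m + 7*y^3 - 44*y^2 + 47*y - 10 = -900*m^3 + m^2*(880*y - 1000) + m*(-149*y^2 + 810*y - 289) + 7*y^3 - 71*y^2 + 157*y - 21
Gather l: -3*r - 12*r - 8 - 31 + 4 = -15*r - 35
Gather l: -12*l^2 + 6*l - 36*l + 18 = -12*l^2 - 30*l + 18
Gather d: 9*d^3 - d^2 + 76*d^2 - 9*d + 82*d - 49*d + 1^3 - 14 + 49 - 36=9*d^3 + 75*d^2 + 24*d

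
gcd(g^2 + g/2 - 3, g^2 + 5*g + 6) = g + 2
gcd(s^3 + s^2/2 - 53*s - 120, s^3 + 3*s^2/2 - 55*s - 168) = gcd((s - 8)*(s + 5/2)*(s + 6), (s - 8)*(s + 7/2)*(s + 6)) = s^2 - 2*s - 48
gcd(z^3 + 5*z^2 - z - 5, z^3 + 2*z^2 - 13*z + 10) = z^2 + 4*z - 5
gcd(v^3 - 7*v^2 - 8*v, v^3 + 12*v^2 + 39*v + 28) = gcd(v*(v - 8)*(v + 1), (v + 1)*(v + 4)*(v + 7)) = v + 1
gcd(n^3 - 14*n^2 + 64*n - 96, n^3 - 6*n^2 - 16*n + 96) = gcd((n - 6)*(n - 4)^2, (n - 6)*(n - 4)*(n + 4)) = n^2 - 10*n + 24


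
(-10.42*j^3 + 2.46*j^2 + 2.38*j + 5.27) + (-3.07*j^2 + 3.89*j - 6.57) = -10.42*j^3 - 0.61*j^2 + 6.27*j - 1.3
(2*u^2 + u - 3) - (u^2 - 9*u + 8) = u^2 + 10*u - 11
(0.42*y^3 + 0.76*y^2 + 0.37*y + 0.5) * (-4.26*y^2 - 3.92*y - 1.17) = -1.7892*y^5 - 4.884*y^4 - 5.0468*y^3 - 4.4696*y^2 - 2.3929*y - 0.585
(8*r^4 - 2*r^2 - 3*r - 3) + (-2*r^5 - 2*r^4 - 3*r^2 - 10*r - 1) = -2*r^5 + 6*r^4 - 5*r^2 - 13*r - 4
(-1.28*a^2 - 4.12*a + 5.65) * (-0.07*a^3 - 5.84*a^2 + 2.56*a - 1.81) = 0.0896*a^5 + 7.7636*a^4 + 20.3885*a^3 - 41.2264*a^2 + 21.9212*a - 10.2265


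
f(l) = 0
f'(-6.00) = 0.00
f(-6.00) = 0.00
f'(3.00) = 0.00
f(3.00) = 0.00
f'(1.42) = 0.00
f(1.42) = 0.00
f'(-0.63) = 0.00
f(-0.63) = 0.00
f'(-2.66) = 0.00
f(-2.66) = 0.00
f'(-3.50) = 0.00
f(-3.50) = 0.00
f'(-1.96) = 0.00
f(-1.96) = 0.00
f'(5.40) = 0.00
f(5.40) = 0.00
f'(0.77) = 0.00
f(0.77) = 0.00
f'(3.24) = 0.00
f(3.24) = 0.00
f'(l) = 0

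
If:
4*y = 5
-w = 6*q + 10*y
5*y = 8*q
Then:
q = 25/32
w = -275/16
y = 5/4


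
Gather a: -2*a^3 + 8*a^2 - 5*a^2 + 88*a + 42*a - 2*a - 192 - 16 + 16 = -2*a^3 + 3*a^2 + 128*a - 192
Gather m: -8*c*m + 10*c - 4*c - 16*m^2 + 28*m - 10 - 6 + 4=6*c - 16*m^2 + m*(28 - 8*c) - 12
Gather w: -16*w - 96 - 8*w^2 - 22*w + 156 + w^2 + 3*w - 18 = -7*w^2 - 35*w + 42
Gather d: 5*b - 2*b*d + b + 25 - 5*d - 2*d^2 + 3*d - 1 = 6*b - 2*d^2 + d*(-2*b - 2) + 24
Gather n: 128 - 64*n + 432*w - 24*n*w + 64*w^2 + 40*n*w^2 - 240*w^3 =n*(40*w^2 - 24*w - 64) - 240*w^3 + 64*w^2 + 432*w + 128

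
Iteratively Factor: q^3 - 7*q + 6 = (q - 1)*(q^2 + q - 6) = (q - 1)*(q + 3)*(q - 2)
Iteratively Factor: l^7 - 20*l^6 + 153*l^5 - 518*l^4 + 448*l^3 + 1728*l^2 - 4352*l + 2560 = (l - 4)*(l^6 - 16*l^5 + 89*l^4 - 162*l^3 - 200*l^2 + 928*l - 640) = (l - 4)^2*(l^5 - 12*l^4 + 41*l^3 + 2*l^2 - 192*l + 160) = (l - 5)*(l - 4)^2*(l^4 - 7*l^3 + 6*l^2 + 32*l - 32) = (l - 5)*(l - 4)^2*(l - 1)*(l^3 - 6*l^2 + 32) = (l - 5)*(l - 4)^3*(l - 1)*(l^2 - 2*l - 8) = (l - 5)*(l - 4)^3*(l - 1)*(l + 2)*(l - 4)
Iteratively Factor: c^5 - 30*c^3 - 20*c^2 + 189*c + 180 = (c + 1)*(c^4 - c^3 - 29*c^2 + 9*c + 180) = (c - 5)*(c + 1)*(c^3 + 4*c^2 - 9*c - 36) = (c - 5)*(c + 1)*(c + 4)*(c^2 - 9) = (c - 5)*(c - 3)*(c + 1)*(c + 4)*(c + 3)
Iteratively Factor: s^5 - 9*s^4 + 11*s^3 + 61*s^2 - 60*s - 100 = (s + 2)*(s^4 - 11*s^3 + 33*s^2 - 5*s - 50) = (s + 1)*(s + 2)*(s^3 - 12*s^2 + 45*s - 50) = (s - 5)*(s + 1)*(s + 2)*(s^2 - 7*s + 10) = (s - 5)^2*(s + 1)*(s + 2)*(s - 2)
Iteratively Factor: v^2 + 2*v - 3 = (v - 1)*(v + 3)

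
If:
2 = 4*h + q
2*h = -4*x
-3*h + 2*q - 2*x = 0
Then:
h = 2/5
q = 2/5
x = -1/5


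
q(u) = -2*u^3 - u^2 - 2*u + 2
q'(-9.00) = -470.00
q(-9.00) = 1397.00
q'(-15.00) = -1322.00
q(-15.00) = 6557.00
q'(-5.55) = -175.72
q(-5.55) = 324.21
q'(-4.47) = -112.95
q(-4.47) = 169.59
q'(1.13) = -11.92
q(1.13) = -4.42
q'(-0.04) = -1.93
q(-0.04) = 2.08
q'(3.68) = -90.61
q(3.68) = -118.57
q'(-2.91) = -46.99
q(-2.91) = 48.64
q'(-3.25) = -58.88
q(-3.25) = 66.59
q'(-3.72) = -77.59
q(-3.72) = 98.56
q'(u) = -6*u^2 - 2*u - 2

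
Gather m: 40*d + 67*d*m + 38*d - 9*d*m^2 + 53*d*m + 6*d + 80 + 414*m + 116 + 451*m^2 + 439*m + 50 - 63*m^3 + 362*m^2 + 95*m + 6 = 84*d - 63*m^3 + m^2*(813 - 9*d) + m*(120*d + 948) + 252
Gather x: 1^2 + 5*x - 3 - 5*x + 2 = 0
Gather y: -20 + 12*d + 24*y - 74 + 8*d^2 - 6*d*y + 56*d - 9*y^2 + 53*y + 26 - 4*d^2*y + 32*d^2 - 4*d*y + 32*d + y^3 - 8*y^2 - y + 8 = 40*d^2 + 100*d + y^3 - 17*y^2 + y*(-4*d^2 - 10*d + 76) - 60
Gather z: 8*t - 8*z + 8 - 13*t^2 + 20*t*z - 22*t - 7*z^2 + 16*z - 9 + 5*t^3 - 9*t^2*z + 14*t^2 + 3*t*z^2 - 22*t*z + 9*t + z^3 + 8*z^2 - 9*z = 5*t^3 + t^2 - 5*t + z^3 + z^2*(3*t + 1) + z*(-9*t^2 - 2*t - 1) - 1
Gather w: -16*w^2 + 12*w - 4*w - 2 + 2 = -16*w^2 + 8*w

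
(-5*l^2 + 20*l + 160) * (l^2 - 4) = -5*l^4 + 20*l^3 + 180*l^2 - 80*l - 640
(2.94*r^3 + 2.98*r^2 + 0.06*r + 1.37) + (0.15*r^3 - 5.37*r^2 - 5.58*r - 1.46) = 3.09*r^3 - 2.39*r^2 - 5.52*r - 0.0899999999999999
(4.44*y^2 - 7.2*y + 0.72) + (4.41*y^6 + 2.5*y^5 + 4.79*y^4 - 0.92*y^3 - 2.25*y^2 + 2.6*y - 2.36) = 4.41*y^6 + 2.5*y^5 + 4.79*y^4 - 0.92*y^3 + 2.19*y^2 - 4.6*y - 1.64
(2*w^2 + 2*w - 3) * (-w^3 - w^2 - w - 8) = -2*w^5 - 4*w^4 - w^3 - 15*w^2 - 13*w + 24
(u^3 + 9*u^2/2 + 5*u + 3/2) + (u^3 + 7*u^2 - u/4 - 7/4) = 2*u^3 + 23*u^2/2 + 19*u/4 - 1/4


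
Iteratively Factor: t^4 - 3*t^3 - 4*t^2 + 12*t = (t)*(t^3 - 3*t^2 - 4*t + 12) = t*(t - 3)*(t^2 - 4) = t*(t - 3)*(t + 2)*(t - 2)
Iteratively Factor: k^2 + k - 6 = (k + 3)*(k - 2)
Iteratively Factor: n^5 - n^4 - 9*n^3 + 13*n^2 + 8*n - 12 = (n + 3)*(n^4 - 4*n^3 + 3*n^2 + 4*n - 4) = (n + 1)*(n + 3)*(n^3 - 5*n^2 + 8*n - 4) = (n - 2)*(n + 1)*(n + 3)*(n^2 - 3*n + 2) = (n - 2)^2*(n + 1)*(n + 3)*(n - 1)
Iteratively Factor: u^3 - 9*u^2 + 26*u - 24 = (u - 4)*(u^2 - 5*u + 6) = (u - 4)*(u - 3)*(u - 2)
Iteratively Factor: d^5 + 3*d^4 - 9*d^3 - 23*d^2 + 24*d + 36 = (d + 3)*(d^4 - 9*d^2 + 4*d + 12) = (d + 1)*(d + 3)*(d^3 - d^2 - 8*d + 12) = (d - 2)*(d + 1)*(d + 3)*(d^2 + d - 6) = (d - 2)^2*(d + 1)*(d + 3)*(d + 3)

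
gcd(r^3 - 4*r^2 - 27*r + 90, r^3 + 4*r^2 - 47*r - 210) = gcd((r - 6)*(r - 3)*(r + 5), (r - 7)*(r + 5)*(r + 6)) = r + 5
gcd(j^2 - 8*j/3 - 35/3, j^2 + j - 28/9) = j + 7/3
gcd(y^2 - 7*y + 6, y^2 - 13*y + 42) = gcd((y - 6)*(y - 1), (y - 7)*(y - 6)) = y - 6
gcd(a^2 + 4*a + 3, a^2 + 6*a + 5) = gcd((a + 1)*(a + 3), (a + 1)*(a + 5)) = a + 1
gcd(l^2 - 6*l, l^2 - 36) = l - 6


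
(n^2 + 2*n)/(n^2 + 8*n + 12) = n/(n + 6)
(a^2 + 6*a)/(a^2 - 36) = a/(a - 6)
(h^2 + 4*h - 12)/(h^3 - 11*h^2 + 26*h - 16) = (h + 6)/(h^2 - 9*h + 8)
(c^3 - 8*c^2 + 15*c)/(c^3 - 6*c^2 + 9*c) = (c - 5)/(c - 3)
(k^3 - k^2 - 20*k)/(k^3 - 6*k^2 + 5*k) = (k + 4)/(k - 1)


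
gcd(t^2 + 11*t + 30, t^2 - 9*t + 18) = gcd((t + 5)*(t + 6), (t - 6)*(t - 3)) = 1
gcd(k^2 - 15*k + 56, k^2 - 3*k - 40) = k - 8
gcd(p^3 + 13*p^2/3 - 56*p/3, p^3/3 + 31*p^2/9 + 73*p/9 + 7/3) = p + 7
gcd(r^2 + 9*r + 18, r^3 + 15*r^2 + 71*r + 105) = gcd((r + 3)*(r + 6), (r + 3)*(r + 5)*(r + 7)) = r + 3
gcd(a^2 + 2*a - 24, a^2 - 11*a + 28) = a - 4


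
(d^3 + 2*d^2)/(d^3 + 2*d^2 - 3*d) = d*(d + 2)/(d^2 + 2*d - 3)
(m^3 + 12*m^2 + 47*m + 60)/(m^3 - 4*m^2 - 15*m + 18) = (m^2 + 9*m + 20)/(m^2 - 7*m + 6)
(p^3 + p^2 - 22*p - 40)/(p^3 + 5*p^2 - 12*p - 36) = (p^2 - p - 20)/(p^2 + 3*p - 18)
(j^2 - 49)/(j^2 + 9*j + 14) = (j - 7)/(j + 2)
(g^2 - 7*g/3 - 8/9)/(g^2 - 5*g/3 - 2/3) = (g - 8/3)/(g - 2)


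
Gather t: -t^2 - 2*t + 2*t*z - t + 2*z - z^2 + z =-t^2 + t*(2*z - 3) - z^2 + 3*z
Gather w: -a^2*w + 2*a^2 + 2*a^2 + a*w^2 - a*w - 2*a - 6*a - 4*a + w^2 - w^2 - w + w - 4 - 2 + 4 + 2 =4*a^2 + a*w^2 - 12*a + w*(-a^2 - a)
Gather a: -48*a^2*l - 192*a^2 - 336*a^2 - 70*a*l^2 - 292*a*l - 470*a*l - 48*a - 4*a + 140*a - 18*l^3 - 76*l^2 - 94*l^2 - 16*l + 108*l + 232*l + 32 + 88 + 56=a^2*(-48*l - 528) + a*(-70*l^2 - 762*l + 88) - 18*l^3 - 170*l^2 + 324*l + 176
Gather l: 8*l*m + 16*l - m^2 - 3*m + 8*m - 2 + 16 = l*(8*m + 16) - m^2 + 5*m + 14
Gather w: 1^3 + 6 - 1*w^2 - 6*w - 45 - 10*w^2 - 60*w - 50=-11*w^2 - 66*w - 88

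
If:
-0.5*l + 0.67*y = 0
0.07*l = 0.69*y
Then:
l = 0.00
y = 0.00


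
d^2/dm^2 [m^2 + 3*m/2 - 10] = 2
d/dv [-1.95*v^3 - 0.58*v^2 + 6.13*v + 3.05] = -5.85*v^2 - 1.16*v + 6.13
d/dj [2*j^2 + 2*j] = 4*j + 2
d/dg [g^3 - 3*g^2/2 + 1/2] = 3*g*(g - 1)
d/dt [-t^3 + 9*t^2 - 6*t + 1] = -3*t^2 + 18*t - 6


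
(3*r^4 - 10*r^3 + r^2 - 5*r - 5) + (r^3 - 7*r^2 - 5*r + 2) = 3*r^4 - 9*r^3 - 6*r^2 - 10*r - 3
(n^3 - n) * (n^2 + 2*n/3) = n^5 + 2*n^4/3 - n^3 - 2*n^2/3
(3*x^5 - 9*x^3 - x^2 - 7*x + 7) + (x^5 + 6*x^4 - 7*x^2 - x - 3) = 4*x^5 + 6*x^4 - 9*x^3 - 8*x^2 - 8*x + 4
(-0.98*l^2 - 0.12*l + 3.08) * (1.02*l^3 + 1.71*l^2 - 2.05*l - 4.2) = -0.9996*l^5 - 1.7982*l^4 + 4.9454*l^3 + 9.6288*l^2 - 5.81*l - 12.936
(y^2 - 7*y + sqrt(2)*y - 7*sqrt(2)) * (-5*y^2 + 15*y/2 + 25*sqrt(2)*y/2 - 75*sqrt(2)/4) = -5*y^4 + 15*sqrt(2)*y^3/2 + 85*y^3/2 - 255*sqrt(2)*y^2/4 - 55*y^2/2 - 425*y/2 + 315*sqrt(2)*y/4 + 525/2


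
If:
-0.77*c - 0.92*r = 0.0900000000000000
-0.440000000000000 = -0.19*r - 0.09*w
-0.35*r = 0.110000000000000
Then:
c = 0.26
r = -0.31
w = 5.55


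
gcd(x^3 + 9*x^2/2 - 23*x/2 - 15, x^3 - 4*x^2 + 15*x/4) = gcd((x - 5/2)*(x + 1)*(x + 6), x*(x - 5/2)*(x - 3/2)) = x - 5/2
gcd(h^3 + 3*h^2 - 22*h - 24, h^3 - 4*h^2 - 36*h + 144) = h^2 + 2*h - 24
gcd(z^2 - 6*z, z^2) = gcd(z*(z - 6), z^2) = z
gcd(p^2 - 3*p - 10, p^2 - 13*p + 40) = p - 5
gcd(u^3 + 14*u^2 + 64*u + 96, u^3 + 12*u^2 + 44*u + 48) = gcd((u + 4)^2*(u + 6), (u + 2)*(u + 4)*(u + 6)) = u^2 + 10*u + 24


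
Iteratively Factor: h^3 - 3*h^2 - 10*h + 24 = (h - 2)*(h^2 - h - 12) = (h - 2)*(h + 3)*(h - 4)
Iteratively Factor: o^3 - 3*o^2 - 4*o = (o + 1)*(o^2 - 4*o) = o*(o + 1)*(o - 4)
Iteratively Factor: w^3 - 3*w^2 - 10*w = (w + 2)*(w^2 - 5*w) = (w - 5)*(w + 2)*(w)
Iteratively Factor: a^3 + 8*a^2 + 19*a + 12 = (a + 1)*(a^2 + 7*a + 12) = (a + 1)*(a + 4)*(a + 3)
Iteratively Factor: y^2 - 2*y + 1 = (y - 1)*(y - 1)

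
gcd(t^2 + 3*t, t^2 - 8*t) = t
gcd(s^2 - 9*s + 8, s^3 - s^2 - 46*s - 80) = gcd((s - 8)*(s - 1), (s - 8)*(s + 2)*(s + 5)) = s - 8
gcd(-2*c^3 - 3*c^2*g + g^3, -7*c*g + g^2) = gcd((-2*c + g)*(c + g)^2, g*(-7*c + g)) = 1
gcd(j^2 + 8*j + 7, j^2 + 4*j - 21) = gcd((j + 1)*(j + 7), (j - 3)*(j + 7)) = j + 7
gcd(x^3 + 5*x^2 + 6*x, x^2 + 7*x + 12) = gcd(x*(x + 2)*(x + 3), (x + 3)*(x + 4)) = x + 3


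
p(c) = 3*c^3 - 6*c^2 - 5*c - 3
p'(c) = 9*c^2 - 12*c - 5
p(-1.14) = -9.54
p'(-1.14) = 20.38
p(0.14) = -3.81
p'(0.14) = -6.50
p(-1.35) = -14.57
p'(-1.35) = 27.60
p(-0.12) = -2.49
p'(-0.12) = -3.43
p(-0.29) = -2.13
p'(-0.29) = -0.76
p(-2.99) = -121.88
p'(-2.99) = 111.34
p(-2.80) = -101.90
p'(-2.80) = 99.16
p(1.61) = -14.08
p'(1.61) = -0.99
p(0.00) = -3.00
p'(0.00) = -5.00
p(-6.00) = -837.00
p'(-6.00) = 391.00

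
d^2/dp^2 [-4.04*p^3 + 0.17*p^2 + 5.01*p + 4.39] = 0.34 - 24.24*p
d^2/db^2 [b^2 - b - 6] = 2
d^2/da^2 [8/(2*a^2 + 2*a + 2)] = 8*(-a^2 - a + (2*a + 1)^2 - 1)/(a^2 + a + 1)^3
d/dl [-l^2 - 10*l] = -2*l - 10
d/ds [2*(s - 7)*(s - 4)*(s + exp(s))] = 2*(s - 7)*(s - 4)*(exp(s) + 1) + 2*(s - 7)*(s + exp(s)) + 2*(s - 4)*(s + exp(s))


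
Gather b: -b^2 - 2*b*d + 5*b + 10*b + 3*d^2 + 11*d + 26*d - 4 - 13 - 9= -b^2 + b*(15 - 2*d) + 3*d^2 + 37*d - 26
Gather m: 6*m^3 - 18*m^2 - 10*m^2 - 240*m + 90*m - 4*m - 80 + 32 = 6*m^3 - 28*m^2 - 154*m - 48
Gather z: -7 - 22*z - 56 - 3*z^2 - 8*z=-3*z^2 - 30*z - 63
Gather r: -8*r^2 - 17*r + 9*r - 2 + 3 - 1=-8*r^2 - 8*r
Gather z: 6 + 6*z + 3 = 6*z + 9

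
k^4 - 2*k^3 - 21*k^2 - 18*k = k*(k - 6)*(k + 1)*(k + 3)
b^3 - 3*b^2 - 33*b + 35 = (b - 7)*(b - 1)*(b + 5)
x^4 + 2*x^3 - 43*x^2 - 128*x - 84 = (x - 7)*(x + 1)*(x + 2)*(x + 6)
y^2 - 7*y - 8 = (y - 8)*(y + 1)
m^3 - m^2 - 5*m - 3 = (m - 3)*(m + 1)^2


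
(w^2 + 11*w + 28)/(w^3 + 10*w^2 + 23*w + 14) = (w + 4)/(w^2 + 3*w + 2)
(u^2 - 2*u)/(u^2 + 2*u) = (u - 2)/(u + 2)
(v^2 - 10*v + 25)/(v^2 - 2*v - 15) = (v - 5)/(v + 3)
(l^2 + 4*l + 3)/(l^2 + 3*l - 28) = (l^2 + 4*l + 3)/(l^2 + 3*l - 28)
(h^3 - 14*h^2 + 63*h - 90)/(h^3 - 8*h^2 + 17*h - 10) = (h^2 - 9*h + 18)/(h^2 - 3*h + 2)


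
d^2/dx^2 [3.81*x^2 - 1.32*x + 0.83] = 7.62000000000000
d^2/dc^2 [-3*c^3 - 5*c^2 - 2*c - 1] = -18*c - 10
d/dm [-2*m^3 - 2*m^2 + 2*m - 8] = -6*m^2 - 4*m + 2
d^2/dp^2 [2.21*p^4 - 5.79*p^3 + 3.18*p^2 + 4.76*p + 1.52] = 26.52*p^2 - 34.74*p + 6.36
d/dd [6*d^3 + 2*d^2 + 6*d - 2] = 18*d^2 + 4*d + 6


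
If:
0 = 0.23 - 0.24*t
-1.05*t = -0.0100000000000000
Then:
No Solution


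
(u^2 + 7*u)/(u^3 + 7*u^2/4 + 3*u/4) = 4*(u + 7)/(4*u^2 + 7*u + 3)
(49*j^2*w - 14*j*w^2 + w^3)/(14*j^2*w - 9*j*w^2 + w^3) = (-7*j + w)/(-2*j + w)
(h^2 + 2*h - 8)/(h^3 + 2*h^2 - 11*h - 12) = (h - 2)/(h^2 - 2*h - 3)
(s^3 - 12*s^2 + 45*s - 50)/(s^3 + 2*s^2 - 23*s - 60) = (s^2 - 7*s + 10)/(s^2 + 7*s + 12)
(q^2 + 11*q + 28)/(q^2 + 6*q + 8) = (q + 7)/(q + 2)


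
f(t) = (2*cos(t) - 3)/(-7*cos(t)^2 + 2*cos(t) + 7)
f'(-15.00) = 18.79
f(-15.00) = -3.14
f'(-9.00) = 71.80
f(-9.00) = 7.61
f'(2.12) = -2.38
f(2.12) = -1.00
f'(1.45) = -0.29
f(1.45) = -0.39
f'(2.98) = -3.76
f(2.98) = 2.77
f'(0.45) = 0.29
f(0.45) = -0.38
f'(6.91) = 0.17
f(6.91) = -0.34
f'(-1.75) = 0.67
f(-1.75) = -0.52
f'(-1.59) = 0.43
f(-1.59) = -0.44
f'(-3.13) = 0.22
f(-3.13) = 2.50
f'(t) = (-14*sin(t)*cos(t) + 2*sin(t))*(2*cos(t) - 3)/(-7*cos(t)^2 + 2*cos(t) + 7)^2 - 2*sin(t)/(-7*cos(t)^2 + 2*cos(t) + 7)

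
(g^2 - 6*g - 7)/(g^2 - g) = (g^2 - 6*g - 7)/(g*(g - 1))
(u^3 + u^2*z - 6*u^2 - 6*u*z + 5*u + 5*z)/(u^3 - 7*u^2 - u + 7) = (u^2 + u*z - 5*u - 5*z)/(u^2 - 6*u - 7)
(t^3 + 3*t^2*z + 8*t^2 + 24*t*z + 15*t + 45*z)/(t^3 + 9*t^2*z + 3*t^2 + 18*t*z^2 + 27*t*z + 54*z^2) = (t + 5)/(t + 6*z)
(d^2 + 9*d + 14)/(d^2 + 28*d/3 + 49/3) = 3*(d + 2)/(3*d + 7)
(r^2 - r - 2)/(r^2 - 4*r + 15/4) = 4*(r^2 - r - 2)/(4*r^2 - 16*r + 15)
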